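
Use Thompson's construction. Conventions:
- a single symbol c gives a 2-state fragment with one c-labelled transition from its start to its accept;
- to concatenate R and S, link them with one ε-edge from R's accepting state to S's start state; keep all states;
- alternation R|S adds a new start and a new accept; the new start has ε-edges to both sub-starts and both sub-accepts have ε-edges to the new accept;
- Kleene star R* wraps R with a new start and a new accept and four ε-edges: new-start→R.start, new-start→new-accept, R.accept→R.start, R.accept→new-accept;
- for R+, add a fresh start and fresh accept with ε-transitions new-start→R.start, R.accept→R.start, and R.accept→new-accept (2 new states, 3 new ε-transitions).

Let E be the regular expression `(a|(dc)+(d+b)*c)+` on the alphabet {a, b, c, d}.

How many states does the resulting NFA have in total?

22

Recursing over subexpressions:
Each of the 6 symbol leaves contributes a 2-state fragment.
  dc : 4 states
  (dc)+ : 6 states
  d+ : 4 states
  d+b : 6 states
  (d+b)* : 8 states
  (dc)+(d+b)*c : 16 states
  a|(dc)+(d+b)*c : 20 states
  (a|(dc)+(d+b)*c)+ : 22 states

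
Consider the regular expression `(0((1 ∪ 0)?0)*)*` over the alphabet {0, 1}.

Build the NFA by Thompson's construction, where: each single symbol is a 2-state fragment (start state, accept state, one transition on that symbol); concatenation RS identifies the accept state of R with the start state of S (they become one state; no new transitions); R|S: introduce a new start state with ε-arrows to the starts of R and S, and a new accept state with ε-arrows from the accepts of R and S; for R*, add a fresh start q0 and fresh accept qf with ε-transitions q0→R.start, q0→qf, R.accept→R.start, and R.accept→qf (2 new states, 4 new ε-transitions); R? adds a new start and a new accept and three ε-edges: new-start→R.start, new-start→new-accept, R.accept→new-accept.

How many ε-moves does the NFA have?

Recursing over subexpressions:
Each of the 4 symbol leaves contributes 0 ε-transitions.
  1 ∪ 0 — 4 ε-transitions
  (1 ∪ 0)? — 7 ε-transitions
  (1 ∪ 0)?0 — 7 ε-transitions
  ((1 ∪ 0)?0)* — 11 ε-transitions
  0((1 ∪ 0)?0)* — 11 ε-transitions
  (0((1 ∪ 0)?0)*)* — 15 ε-transitions

15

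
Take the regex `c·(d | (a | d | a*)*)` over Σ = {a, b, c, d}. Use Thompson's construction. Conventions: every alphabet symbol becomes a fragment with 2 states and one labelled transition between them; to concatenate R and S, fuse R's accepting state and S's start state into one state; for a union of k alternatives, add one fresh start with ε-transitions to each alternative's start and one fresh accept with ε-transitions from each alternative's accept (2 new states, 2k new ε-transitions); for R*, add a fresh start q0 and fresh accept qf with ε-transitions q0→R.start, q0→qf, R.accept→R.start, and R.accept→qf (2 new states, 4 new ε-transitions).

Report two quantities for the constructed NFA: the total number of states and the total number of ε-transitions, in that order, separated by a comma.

17, 18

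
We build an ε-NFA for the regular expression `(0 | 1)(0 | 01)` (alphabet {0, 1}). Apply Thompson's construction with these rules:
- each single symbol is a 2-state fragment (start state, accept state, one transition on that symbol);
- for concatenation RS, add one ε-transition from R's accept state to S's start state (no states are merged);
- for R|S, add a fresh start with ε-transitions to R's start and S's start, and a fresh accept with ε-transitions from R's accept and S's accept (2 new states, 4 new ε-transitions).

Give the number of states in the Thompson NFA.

Building bottom-up:
Each of the 5 symbol leaves contributes a 2-state fragment.
  0 | 1 = 6 states
  01 = 4 states
  0 | 01 = 8 states
  (0 | 1)(0 | 01) = 14 states

14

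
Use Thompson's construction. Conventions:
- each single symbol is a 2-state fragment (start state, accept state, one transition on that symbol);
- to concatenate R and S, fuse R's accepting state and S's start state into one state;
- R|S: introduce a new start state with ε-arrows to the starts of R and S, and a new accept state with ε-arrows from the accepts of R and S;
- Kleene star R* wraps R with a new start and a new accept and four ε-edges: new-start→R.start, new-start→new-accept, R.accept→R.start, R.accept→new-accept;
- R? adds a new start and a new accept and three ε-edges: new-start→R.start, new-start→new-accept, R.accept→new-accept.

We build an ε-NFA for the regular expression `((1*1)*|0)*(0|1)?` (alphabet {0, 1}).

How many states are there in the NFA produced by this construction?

Per subexpression:
Each of the 5 symbol leaves contributes a 2-state fragment.
  1* — 4 states
  1*1 — 5 states
  (1*1)* — 7 states
  (1*1)*|0 — 11 states
  ((1*1)*|0)* — 13 states
  0|1 — 6 states
  (0|1)? — 8 states
  ((1*1)*|0)*(0|1)? — 20 states

20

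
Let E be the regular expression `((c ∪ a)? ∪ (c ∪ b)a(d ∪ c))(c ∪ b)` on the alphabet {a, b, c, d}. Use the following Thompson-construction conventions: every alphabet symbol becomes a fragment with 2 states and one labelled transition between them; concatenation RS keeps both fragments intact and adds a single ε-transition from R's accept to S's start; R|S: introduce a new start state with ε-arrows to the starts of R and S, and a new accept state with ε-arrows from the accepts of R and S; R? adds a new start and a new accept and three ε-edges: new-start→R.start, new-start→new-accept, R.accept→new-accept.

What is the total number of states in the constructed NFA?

30

Building bottom-up:
Each of the 9 symbol leaves contributes a 2-state fragment.
  c ∪ a → 6 states
  (c ∪ a)? → 8 states
  c ∪ b → 6 states
  d ∪ c → 6 states
  (c ∪ b)a(d ∪ c) → 14 states
  (c ∪ a)? ∪ (c ∪ b)a(d ∪ c) → 24 states
  c ∪ b → 6 states
  ((c ∪ a)? ∪ (c ∪ b)a(d ∪ c))(c ∪ b) → 30 states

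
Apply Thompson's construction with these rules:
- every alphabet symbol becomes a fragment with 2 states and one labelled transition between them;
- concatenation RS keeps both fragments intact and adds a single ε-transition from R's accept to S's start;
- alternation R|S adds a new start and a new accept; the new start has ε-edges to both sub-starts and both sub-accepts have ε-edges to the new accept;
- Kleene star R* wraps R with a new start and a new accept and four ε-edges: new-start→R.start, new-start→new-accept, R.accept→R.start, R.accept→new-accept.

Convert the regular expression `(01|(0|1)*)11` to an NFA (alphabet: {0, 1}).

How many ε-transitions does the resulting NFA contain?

Per subexpression:
Each of the 6 symbol leaves contributes 0 ε-transitions.
  01 = 1 ε-transition
  0|1 = 4 ε-transitions
  (0|1)* = 8 ε-transitions
  01|(0|1)* = 13 ε-transitions
  (01|(0|1)*)11 = 15 ε-transitions

15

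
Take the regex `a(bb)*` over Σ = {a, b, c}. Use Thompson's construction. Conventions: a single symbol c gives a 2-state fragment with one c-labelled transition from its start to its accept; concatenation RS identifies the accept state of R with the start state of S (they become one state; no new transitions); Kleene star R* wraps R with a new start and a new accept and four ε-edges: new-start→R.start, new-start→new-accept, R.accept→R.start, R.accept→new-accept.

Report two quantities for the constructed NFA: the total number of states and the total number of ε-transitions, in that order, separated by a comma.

6, 4

Bottom-up over the parse tree:
Each of the 3 symbol leaves contributes 2 states and 0 ε-transitions.
  bb → 3 states, 0 ε-transitions
  (bb)* → 5 states, 4 ε-transitions
  a(bb)* → 6 states, 4 ε-transitions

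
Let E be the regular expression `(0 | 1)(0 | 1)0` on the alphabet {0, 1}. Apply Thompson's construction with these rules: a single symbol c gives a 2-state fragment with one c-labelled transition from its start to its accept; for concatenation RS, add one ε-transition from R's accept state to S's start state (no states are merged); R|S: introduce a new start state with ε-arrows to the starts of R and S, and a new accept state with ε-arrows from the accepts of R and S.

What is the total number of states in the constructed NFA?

14

Bottom-up over the parse tree:
Each of the 5 symbol leaves contributes a 2-state fragment.
  0 | 1 : 6 states
  0 | 1 : 6 states
  (0 | 1)(0 | 1)0 : 14 states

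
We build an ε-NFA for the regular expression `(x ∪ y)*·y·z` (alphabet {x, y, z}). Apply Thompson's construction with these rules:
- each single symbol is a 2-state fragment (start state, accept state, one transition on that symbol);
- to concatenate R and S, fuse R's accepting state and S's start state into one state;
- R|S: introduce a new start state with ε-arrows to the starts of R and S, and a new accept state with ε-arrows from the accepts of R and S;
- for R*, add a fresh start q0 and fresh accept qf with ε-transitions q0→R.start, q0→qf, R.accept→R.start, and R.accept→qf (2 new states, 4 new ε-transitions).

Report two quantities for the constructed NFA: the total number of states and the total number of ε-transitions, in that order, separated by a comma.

By structural recursion:
Each of the 4 symbol leaves contributes 2 states and 0 ε-transitions.
  x ∪ y : 6 states, 4 ε-transitions
  (x ∪ y)* : 8 states, 8 ε-transitions
  (x ∪ y)*·y·z : 10 states, 8 ε-transitions

10, 8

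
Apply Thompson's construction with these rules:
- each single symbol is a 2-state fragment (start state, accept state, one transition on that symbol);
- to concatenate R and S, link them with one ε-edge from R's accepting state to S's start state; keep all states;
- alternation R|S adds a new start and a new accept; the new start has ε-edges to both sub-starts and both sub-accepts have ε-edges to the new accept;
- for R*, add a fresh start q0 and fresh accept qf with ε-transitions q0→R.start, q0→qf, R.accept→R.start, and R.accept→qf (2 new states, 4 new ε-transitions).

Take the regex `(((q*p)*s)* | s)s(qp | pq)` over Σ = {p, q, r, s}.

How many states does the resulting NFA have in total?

Per subexpression:
Each of the 9 symbol leaves contributes a 2-state fragment.
  q* — 4 states
  q*p — 6 states
  (q*p)* — 8 states
  (q*p)*s — 10 states
  ((q*p)*s)* — 12 states
  ((q*p)*s)* | s — 16 states
  qp — 4 states
  pq — 4 states
  qp | pq — 10 states
  (((q*p)*s)* | s)s(qp | pq) — 28 states

28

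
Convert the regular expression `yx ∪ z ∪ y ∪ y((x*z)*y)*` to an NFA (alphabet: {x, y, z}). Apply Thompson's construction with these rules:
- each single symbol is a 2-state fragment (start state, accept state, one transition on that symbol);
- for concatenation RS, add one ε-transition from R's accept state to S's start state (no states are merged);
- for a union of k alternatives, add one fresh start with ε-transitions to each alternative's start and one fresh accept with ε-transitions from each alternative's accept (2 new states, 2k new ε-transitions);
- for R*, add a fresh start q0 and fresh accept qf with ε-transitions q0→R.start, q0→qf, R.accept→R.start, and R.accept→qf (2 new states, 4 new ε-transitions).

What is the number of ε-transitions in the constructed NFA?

24

Building bottom-up:
Each of the 8 symbol leaves contributes 0 ε-transitions.
  yx : 1 ε-transition
  x* : 4 ε-transitions
  x*z : 5 ε-transitions
  (x*z)* : 9 ε-transitions
  (x*z)*y : 10 ε-transitions
  ((x*z)*y)* : 14 ε-transitions
  y((x*z)*y)* : 15 ε-transitions
  yx ∪ z ∪ y ∪ y((x*z)*y)* : 24 ε-transitions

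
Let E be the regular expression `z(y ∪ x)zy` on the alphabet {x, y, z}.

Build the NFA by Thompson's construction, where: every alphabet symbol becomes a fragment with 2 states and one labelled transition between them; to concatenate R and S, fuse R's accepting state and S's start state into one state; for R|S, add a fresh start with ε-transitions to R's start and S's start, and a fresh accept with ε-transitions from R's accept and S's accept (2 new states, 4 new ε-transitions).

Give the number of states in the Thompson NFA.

9

Recursing over subexpressions:
Each of the 5 symbol leaves contributes a 2-state fragment.
  y ∪ x : 6 states
  z(y ∪ x)zy : 9 states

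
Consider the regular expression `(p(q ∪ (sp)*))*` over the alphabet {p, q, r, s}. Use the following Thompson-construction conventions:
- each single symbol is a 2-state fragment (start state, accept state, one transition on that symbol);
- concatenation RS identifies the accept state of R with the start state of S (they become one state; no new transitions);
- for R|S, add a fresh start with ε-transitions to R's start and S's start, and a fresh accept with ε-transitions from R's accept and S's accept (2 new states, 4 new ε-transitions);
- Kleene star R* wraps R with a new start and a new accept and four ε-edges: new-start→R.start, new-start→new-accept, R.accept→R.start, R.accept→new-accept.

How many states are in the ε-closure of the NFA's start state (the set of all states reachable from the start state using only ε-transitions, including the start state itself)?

Let C(F) = |ε-closure(F.start)| within fragment F, and note whether F accepts ε. Symbol fragments have C = 1 and do not accept ε. Then:
  sp → C equals the left operand's closure size = 1 (its accept is not ε-reachable, so the closure stops there)
  (sp)* → C = 1 (new start) + 1 (body) + 1 (new accept) = 3
  q ∪ (sp)* → C = 1 (new start) + (1 + 3) + 1 (new accept, since some branch ε-reaches its own accept) = 6
  p(q ∪ (sp)*) → C equals the left operand's closure size = 1 (its accept is not ε-reachable, so the closure stops there)
  (p(q ∪ (sp)*))* → new start has ε-edges to the inner start and to the new accept, so C = 2 + 1 = 3

3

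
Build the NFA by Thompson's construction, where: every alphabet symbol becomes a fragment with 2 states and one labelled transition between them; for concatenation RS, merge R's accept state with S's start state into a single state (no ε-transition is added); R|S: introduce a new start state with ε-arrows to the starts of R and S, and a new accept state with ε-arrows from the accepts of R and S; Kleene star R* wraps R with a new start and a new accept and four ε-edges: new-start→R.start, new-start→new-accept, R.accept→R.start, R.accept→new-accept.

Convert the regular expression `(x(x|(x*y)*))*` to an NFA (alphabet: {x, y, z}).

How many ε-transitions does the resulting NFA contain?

16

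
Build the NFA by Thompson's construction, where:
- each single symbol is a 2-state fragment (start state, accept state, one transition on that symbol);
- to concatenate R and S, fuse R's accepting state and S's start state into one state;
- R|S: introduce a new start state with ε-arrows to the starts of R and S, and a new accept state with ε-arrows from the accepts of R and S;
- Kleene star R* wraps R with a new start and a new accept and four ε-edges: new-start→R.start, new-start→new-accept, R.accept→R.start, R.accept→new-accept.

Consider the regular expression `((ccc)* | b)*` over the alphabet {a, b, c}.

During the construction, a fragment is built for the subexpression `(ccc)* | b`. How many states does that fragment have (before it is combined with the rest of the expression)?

Fragment for `(ccc)* | b`:
Each of the 4 symbol leaves contributes a 2-state fragment.
  ccc = 4 states
  (ccc)* = 6 states
  (ccc)* | b = 10 states

10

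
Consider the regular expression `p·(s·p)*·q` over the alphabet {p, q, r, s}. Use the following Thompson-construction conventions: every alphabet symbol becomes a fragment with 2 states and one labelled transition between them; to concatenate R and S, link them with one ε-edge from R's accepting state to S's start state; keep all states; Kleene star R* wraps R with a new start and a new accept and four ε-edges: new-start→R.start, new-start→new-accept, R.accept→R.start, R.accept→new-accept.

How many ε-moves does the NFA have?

7

By structural recursion:
Each of the 4 symbol leaves contributes 0 ε-transitions.
  s·p = 1 ε-transition
  (s·p)* = 5 ε-transitions
  p·(s·p)*·q = 7 ε-transitions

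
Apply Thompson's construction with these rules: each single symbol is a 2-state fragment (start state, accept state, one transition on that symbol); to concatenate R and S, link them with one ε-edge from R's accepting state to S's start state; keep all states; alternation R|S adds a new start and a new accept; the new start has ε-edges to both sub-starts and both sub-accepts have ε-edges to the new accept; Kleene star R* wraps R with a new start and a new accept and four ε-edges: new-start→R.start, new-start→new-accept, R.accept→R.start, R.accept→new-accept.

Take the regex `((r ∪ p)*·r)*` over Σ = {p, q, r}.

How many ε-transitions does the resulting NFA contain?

Building bottom-up:
Each of the 3 symbol leaves contributes 0 ε-transitions.
  r ∪ p : 4 ε-transitions
  (r ∪ p)* : 8 ε-transitions
  (r ∪ p)*·r : 9 ε-transitions
  ((r ∪ p)*·r)* : 13 ε-transitions

13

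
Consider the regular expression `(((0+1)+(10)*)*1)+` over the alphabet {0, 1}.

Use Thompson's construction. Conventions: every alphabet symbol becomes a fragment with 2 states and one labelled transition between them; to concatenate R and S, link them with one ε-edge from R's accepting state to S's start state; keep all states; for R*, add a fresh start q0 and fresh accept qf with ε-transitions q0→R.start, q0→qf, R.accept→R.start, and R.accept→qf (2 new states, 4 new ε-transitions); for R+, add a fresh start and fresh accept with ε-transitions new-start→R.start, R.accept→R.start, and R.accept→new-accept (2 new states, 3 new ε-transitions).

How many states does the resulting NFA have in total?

20

By structural recursion:
Each of the 5 symbol leaves contributes a 2-state fragment.
  0+ = 4 states
  0+1 = 6 states
  (0+1)+ = 8 states
  10 = 4 states
  (10)* = 6 states
  (0+1)+(10)* = 14 states
  ((0+1)+(10)*)* = 16 states
  ((0+1)+(10)*)*1 = 18 states
  (((0+1)+(10)*)*1)+ = 20 states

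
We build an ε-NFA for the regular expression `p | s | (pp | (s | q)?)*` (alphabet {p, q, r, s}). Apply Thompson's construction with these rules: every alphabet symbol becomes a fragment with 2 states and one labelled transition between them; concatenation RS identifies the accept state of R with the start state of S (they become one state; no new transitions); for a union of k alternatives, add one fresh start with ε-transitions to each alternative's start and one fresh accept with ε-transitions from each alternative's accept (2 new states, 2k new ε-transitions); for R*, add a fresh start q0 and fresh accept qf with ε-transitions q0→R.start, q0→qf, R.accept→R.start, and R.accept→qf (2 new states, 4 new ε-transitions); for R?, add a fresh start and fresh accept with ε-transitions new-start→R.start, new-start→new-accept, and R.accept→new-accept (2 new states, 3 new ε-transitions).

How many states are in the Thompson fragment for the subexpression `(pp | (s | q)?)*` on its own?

15

Fragment for `(pp | (s | q)?)*`:
Each of the 4 symbol leaves contributes a 2-state fragment.
  pp = 3 states
  s | q = 6 states
  (s | q)? = 8 states
  pp | (s | q)? = 13 states
  (pp | (s | q)?)* = 15 states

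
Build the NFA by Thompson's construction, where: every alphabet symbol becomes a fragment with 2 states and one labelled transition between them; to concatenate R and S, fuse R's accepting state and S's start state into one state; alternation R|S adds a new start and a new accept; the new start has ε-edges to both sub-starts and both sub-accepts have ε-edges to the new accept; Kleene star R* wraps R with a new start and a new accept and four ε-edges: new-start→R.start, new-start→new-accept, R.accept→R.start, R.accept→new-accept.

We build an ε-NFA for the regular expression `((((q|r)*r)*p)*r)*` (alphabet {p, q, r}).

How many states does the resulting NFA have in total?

17

Bottom-up over the parse tree:
Each of the 5 symbol leaves contributes a 2-state fragment.
  q|r : 6 states
  (q|r)* : 8 states
  (q|r)*r : 9 states
  ((q|r)*r)* : 11 states
  ((q|r)*r)*p : 12 states
  (((q|r)*r)*p)* : 14 states
  (((q|r)*r)*p)*r : 15 states
  ((((q|r)*r)*p)*r)* : 17 states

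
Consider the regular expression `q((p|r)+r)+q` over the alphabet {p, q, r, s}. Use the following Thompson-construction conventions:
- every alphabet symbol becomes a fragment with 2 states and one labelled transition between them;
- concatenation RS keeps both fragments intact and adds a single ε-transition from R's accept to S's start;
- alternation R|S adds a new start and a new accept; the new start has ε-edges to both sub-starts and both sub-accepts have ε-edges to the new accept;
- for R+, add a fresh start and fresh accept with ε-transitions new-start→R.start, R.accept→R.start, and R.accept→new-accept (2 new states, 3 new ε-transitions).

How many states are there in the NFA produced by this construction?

Per subexpression:
Each of the 5 symbol leaves contributes a 2-state fragment.
  p|r → 6 states
  (p|r)+ → 8 states
  (p|r)+r → 10 states
  ((p|r)+r)+ → 12 states
  q((p|r)+r)+q → 16 states

16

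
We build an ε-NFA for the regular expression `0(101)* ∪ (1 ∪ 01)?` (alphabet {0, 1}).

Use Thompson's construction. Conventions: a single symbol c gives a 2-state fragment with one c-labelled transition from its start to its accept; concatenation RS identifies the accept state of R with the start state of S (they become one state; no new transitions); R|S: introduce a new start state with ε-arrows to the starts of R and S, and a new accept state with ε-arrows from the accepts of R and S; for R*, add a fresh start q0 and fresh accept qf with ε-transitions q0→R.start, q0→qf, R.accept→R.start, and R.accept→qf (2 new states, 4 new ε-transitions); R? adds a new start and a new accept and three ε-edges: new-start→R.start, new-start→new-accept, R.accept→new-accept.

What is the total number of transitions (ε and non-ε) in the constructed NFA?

By structural recursion:
Each of the 7 symbol leaves contributes 1 transition (1 symbol, 0 ε).
  101 — 3 transitions (3 symbol, 0 ε)
  (101)* — 7 transitions (3 symbol, 4 ε)
  0(101)* — 8 transitions (4 symbol, 4 ε)
  01 — 2 transitions (2 symbol, 0 ε)
  1 ∪ 01 — 7 transitions (3 symbol, 4 ε)
  (1 ∪ 01)? — 10 transitions (3 symbol, 7 ε)
  0(101)* ∪ (1 ∪ 01)? — 22 transitions (7 symbol, 15 ε)

22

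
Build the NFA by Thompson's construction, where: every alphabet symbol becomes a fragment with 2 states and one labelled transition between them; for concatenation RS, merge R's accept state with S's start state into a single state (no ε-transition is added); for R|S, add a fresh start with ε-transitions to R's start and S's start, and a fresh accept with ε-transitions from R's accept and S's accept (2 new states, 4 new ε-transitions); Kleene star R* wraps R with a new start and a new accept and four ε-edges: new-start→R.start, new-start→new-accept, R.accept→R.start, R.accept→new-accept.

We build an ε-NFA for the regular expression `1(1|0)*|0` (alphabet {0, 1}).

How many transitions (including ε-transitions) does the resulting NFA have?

16

Bottom-up over the parse tree:
Each of the 4 symbol leaves contributes 1 transition (1 symbol, 0 ε).
  1|0 → 6 transitions (2 symbol, 4 ε)
  (1|0)* → 10 transitions (2 symbol, 8 ε)
  1(1|0)* → 11 transitions (3 symbol, 8 ε)
  1(1|0)*|0 → 16 transitions (4 symbol, 12 ε)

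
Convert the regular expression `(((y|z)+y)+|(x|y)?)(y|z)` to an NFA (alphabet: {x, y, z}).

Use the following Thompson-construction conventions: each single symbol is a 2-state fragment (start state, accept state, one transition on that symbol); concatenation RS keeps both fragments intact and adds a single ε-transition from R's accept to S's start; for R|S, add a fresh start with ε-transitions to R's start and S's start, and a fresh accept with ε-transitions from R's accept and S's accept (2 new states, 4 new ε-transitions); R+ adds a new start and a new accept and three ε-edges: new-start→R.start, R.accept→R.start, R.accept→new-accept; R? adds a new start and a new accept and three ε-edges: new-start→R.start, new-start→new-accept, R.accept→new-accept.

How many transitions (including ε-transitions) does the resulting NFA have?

Building bottom-up:
Each of the 7 symbol leaves contributes 1 transition (1 symbol, 0 ε).
  y|z = 6 transitions (2 symbol, 4 ε)
  (y|z)+ = 9 transitions (2 symbol, 7 ε)
  (y|z)+y = 11 transitions (3 symbol, 8 ε)
  ((y|z)+y)+ = 14 transitions (3 symbol, 11 ε)
  x|y = 6 transitions (2 symbol, 4 ε)
  (x|y)? = 9 transitions (2 symbol, 7 ε)
  ((y|z)+y)+|(x|y)? = 27 transitions (5 symbol, 22 ε)
  y|z = 6 transitions (2 symbol, 4 ε)
  (((y|z)+y)+|(x|y)?)(y|z) = 34 transitions (7 symbol, 27 ε)

34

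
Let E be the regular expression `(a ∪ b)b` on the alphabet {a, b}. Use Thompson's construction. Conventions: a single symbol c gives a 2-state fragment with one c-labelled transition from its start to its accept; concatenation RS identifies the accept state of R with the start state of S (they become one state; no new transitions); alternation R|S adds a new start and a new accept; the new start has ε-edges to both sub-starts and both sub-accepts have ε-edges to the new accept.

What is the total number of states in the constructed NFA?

7

Building bottom-up:
Each of the 3 symbol leaves contributes a 2-state fragment.
  a ∪ b → 6 states
  (a ∪ b)b → 7 states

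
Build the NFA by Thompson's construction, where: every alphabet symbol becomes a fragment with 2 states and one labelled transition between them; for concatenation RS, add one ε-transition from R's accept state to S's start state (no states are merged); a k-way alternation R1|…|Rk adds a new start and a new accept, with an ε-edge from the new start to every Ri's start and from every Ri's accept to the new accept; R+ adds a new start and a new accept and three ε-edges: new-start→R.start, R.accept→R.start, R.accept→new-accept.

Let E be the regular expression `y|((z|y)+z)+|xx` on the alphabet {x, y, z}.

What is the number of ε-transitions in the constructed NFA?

18

Per subexpression:
Each of the 6 symbol leaves contributes 0 ε-transitions.
  z|y → 4 ε-transitions
  (z|y)+ → 7 ε-transitions
  (z|y)+z → 8 ε-transitions
  ((z|y)+z)+ → 11 ε-transitions
  xx → 1 ε-transition
  y|((z|y)+z)+|xx → 18 ε-transitions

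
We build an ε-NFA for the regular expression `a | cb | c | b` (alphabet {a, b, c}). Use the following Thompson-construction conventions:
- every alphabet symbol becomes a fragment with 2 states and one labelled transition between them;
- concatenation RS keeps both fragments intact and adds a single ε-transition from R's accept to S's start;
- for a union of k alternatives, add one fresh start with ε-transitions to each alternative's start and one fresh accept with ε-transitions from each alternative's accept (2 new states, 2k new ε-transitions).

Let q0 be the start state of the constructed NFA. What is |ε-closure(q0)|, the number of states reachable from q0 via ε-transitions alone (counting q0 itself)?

Let C(F) = |ε-closure(F.start)| within fragment F, and note whether F accepts ε. Symbol fragments have C = 1 and do not accept ε. Then:
  cb : same as the first factor's closure: |ε-closure| = 1
  a | cb | c | b : |ε-closure| = 1 + 1 + 1 + 1 + 1 = 5 (the new accept is not ε-reachable since no branch accepts ε)

5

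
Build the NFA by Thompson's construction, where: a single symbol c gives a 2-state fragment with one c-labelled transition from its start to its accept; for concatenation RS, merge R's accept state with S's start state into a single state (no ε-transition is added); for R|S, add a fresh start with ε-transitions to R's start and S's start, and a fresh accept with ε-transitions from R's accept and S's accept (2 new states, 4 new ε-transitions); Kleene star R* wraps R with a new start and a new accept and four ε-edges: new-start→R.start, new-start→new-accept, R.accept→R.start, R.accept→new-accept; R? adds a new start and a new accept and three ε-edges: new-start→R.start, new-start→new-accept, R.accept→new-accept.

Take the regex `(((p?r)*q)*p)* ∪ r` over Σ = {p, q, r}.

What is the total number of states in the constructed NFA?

By structural recursion:
Each of the 5 symbol leaves contributes a 2-state fragment.
  p? = 4 states
  p?r = 5 states
  (p?r)* = 7 states
  (p?r)*q = 8 states
  ((p?r)*q)* = 10 states
  ((p?r)*q)*p = 11 states
  (((p?r)*q)*p)* = 13 states
  (((p?r)*q)*p)* ∪ r = 17 states

17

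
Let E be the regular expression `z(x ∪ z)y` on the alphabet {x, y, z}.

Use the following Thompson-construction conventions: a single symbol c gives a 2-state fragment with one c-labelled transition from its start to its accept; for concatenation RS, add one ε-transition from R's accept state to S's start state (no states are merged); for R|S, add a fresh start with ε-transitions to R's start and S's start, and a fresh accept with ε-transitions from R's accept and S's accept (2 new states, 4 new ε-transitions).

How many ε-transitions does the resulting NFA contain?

6

By structural recursion:
Each of the 4 symbol leaves contributes 0 ε-transitions.
  x ∪ z → 4 ε-transitions
  z(x ∪ z)y → 6 ε-transitions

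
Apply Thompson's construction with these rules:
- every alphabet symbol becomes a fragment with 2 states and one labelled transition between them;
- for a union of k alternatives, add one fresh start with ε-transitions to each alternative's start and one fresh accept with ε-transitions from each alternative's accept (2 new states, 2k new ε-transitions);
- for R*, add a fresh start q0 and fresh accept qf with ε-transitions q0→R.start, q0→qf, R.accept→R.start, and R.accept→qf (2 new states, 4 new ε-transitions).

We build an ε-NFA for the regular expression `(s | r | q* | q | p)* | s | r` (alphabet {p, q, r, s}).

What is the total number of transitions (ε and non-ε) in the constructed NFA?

31

By structural recursion:
Each of the 7 symbol leaves contributes 1 transition (1 symbol, 0 ε).
  q* : 5 transitions (1 symbol, 4 ε)
  s | r | q* | q | p : 19 transitions (5 symbol, 14 ε)
  (s | r | q* | q | p)* : 23 transitions (5 symbol, 18 ε)
  (s | r | q* | q | p)* | s | r : 31 transitions (7 symbol, 24 ε)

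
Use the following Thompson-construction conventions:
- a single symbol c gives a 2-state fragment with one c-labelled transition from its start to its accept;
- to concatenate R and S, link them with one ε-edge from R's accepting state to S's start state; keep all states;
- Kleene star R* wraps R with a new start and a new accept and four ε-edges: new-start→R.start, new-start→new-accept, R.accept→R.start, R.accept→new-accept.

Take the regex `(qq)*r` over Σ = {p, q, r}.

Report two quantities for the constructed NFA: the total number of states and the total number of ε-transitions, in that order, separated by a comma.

Building bottom-up:
Each of the 3 symbol leaves contributes 2 states and 0 ε-transitions.
  qq = 4 states, 1 ε-transition
  (qq)* = 6 states, 5 ε-transitions
  (qq)*r = 8 states, 6 ε-transitions

8, 6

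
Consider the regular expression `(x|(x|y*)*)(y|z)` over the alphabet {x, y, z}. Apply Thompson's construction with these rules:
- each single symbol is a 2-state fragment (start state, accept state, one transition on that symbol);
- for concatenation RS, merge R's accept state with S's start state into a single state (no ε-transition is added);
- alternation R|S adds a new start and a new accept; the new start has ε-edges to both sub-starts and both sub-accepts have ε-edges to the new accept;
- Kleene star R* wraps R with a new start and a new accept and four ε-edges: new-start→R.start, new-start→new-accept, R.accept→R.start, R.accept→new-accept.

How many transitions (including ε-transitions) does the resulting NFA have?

Per subexpression:
Each of the 5 symbol leaves contributes 1 transition (1 symbol, 0 ε).
  y* = 5 transitions (1 symbol, 4 ε)
  x|y* = 10 transitions (2 symbol, 8 ε)
  (x|y*)* = 14 transitions (2 symbol, 12 ε)
  x|(x|y*)* = 19 transitions (3 symbol, 16 ε)
  y|z = 6 transitions (2 symbol, 4 ε)
  (x|(x|y*)*)(y|z) = 25 transitions (5 symbol, 20 ε)

25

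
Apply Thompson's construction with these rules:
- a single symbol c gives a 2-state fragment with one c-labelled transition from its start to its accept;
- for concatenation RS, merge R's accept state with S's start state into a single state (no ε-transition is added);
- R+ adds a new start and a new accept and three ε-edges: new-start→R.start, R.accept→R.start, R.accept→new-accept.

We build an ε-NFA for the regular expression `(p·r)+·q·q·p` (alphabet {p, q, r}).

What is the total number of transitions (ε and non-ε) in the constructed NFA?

8

Recursing over subexpressions:
Each of the 5 symbol leaves contributes 1 transition (1 symbol, 0 ε).
  p·r = 2 transitions (2 symbol, 0 ε)
  (p·r)+ = 5 transitions (2 symbol, 3 ε)
  (p·r)+·q·q·p = 8 transitions (5 symbol, 3 ε)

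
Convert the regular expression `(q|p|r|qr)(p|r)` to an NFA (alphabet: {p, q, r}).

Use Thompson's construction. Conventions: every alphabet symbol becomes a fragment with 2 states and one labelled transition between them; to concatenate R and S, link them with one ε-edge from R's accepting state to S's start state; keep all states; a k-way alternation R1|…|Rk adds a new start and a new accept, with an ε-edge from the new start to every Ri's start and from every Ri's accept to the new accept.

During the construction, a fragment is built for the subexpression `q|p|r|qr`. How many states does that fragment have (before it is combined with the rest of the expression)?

Fragment for `q|p|r|qr`:
Each of the 5 symbol leaves contributes a 2-state fragment.
  qr : 4 states
  q|p|r|qr : 12 states

12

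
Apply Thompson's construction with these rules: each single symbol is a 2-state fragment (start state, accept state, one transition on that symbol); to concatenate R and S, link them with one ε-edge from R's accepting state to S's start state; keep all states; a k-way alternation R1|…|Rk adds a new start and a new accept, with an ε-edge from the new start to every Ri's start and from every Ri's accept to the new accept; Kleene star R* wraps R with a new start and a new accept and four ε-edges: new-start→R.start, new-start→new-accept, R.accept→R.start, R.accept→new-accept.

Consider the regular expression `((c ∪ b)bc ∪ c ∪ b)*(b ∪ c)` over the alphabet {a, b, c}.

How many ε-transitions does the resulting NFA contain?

21

Building bottom-up:
Each of the 8 symbol leaves contributes 0 ε-transitions.
  c ∪ b → 4 ε-transitions
  (c ∪ b)bc → 6 ε-transitions
  (c ∪ b)bc ∪ c ∪ b → 12 ε-transitions
  ((c ∪ b)bc ∪ c ∪ b)* → 16 ε-transitions
  b ∪ c → 4 ε-transitions
  ((c ∪ b)bc ∪ c ∪ b)*(b ∪ c) → 21 ε-transitions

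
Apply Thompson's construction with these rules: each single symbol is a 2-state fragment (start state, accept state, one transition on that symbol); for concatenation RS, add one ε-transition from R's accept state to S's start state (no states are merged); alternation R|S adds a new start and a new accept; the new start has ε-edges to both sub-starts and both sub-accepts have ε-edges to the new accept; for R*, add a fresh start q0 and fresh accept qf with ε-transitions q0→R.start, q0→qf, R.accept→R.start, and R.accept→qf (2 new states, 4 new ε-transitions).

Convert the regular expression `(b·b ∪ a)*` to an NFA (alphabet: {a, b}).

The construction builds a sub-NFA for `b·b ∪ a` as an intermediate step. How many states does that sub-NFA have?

8

Fragment for `b·b ∪ a`:
Each of the 3 symbol leaves contributes a 2-state fragment.
  b·b : 4 states
  b·b ∪ a : 8 states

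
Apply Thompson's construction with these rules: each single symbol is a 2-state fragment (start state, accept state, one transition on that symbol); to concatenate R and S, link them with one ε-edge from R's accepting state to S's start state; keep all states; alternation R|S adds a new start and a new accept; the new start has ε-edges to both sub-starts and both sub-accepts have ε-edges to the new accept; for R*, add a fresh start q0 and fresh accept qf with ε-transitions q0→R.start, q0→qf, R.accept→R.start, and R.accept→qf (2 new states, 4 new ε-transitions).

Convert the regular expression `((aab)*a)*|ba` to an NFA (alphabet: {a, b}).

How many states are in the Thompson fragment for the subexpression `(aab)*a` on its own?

10

Fragment for `(aab)*a`:
Each of the 4 symbol leaves contributes a 2-state fragment.
  aab = 6 states
  (aab)* = 8 states
  (aab)*a = 10 states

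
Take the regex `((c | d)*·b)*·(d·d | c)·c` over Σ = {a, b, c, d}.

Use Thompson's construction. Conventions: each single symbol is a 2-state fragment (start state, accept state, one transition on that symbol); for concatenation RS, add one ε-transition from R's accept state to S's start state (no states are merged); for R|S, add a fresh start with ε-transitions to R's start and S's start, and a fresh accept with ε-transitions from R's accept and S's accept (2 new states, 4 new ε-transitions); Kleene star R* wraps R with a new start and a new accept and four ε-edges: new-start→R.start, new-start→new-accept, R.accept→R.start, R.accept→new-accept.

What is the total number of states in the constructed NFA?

By structural recursion:
Each of the 7 symbol leaves contributes a 2-state fragment.
  c | d — 6 states
  (c | d)* — 8 states
  (c | d)*·b — 10 states
  ((c | d)*·b)* — 12 states
  d·d — 4 states
  d·d | c — 8 states
  ((c | d)*·b)*·(d·d | c)·c — 22 states

22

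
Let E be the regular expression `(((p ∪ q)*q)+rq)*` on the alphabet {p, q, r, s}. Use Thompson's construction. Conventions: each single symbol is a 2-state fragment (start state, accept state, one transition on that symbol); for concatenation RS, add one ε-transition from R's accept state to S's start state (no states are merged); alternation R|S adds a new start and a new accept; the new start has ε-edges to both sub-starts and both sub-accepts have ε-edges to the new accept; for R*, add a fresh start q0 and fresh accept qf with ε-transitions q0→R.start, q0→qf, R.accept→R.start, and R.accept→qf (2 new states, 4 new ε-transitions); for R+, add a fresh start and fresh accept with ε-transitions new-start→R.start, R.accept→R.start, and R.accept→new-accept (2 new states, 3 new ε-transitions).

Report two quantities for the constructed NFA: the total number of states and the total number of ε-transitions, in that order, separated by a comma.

By structural recursion:
Each of the 5 symbol leaves contributes 2 states and 0 ε-transitions.
  p ∪ q → 6 states, 4 ε-transitions
  (p ∪ q)* → 8 states, 8 ε-transitions
  (p ∪ q)*q → 10 states, 9 ε-transitions
  ((p ∪ q)*q)+ → 12 states, 12 ε-transitions
  ((p ∪ q)*q)+rq → 16 states, 14 ε-transitions
  (((p ∪ q)*q)+rq)* → 18 states, 18 ε-transitions

18, 18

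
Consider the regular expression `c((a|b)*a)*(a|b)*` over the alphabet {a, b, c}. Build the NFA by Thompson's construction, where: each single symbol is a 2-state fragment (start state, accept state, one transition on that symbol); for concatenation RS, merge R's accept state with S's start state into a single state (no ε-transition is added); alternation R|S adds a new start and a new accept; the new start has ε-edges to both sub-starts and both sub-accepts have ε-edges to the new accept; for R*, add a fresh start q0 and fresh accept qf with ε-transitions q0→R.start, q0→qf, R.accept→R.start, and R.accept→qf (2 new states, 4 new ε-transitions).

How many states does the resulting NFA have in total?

19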